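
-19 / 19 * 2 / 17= -2 / 17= -0.12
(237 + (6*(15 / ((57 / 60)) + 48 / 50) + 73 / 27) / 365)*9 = 1110750172 / 520125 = 2135.54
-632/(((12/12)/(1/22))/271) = -85636/11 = -7785.09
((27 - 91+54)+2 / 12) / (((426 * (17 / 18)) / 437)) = -25783 / 2414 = -10.68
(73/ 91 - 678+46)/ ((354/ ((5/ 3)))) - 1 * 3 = -577121/ 96642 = -5.97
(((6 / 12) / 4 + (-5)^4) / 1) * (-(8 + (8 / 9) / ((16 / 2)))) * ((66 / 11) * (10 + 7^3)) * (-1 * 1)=42956923 / 4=10739230.75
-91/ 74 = -1.23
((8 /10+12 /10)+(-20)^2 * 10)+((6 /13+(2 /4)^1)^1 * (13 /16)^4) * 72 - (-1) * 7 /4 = 66091765 /16384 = 4033.92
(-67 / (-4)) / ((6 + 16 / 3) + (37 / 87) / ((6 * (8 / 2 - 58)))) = 472149 / 319427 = 1.48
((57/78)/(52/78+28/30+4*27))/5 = 19/14248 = 0.00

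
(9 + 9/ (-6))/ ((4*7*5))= 3/ 56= 0.05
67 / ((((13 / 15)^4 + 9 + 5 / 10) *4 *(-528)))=-1130625 / 358686944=-0.00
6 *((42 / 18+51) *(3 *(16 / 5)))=3072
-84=-84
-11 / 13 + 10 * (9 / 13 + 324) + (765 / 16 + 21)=689497 / 208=3314.89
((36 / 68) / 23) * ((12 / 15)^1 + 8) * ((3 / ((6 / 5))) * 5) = 990 / 391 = 2.53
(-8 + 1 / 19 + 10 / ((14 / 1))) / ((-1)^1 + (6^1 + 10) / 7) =-962 / 171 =-5.63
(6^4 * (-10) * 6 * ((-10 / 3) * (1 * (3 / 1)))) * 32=24883200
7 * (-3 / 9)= -7 / 3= -2.33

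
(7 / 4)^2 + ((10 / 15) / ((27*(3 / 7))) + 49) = 202643 / 3888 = 52.12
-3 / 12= -1 / 4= -0.25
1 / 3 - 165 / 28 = -5.56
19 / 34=0.56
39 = 39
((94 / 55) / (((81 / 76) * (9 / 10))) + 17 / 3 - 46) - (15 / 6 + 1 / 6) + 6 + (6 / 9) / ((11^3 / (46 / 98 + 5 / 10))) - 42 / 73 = -124229203192 / 3470759523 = -35.79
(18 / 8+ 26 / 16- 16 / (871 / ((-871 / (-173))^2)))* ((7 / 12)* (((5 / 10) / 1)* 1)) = 5714177 / 5746368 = 0.99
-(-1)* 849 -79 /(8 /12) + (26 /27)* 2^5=41111 /54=761.31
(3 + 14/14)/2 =2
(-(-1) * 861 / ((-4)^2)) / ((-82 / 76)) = -399 / 8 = -49.88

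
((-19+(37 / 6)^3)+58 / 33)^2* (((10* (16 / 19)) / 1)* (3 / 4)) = 1332389631125 / 4469256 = 298123.36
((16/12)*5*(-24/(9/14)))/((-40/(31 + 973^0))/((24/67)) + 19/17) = 174080/1659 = 104.93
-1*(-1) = 1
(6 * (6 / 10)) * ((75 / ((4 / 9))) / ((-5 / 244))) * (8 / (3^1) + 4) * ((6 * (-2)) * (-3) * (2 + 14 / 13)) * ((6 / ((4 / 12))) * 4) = -20491315200 / 13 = -1576255015.38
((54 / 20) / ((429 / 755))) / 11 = 1359 / 3146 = 0.43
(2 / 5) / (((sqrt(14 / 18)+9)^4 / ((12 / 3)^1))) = 22765374 / 84917815205 - 3219264 * sqrt(7) / 84917815205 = 0.00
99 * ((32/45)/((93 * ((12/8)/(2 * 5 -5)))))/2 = 1.26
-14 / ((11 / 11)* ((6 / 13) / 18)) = -546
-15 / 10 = -3 / 2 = -1.50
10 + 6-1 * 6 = 10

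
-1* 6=-6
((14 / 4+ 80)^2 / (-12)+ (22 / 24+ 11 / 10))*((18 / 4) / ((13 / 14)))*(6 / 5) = -8754543 / 2600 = -3367.13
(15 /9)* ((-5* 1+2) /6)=-5 /6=-0.83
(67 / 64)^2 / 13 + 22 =1175945 / 53248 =22.08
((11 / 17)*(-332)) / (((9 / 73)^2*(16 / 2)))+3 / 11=-53510885 / 30294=-1766.39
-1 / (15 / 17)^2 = -289 / 225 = -1.28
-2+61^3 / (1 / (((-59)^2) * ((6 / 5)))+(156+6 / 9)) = 1578060292 / 1090715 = 1446.81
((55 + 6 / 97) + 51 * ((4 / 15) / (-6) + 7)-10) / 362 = 290851 / 263355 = 1.10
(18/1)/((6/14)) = 42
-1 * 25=-25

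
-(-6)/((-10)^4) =3/5000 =0.00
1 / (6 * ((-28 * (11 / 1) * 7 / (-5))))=5 / 12936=0.00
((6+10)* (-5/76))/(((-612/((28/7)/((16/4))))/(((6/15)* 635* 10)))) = 12700/2907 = 4.37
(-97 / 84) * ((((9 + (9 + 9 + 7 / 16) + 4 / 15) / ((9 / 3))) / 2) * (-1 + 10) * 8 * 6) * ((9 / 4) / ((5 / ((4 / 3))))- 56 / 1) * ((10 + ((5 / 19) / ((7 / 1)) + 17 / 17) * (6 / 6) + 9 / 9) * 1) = 286021821581 / 186200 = 1536100.01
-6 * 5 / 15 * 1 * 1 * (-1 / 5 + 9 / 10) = -7 / 5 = -1.40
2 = 2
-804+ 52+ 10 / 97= -72934 / 97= -751.90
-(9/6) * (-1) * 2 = 3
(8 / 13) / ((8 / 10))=10 / 13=0.77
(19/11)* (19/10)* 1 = 361/110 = 3.28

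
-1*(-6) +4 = 10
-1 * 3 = -3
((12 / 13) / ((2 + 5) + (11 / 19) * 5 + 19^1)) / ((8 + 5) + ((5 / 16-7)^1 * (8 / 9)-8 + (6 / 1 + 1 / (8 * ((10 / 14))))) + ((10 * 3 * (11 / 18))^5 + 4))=246240 / 15964251523753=0.00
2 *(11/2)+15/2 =37/2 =18.50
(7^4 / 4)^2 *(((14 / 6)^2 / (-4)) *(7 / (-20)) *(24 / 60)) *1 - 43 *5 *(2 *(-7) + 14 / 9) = 71332.73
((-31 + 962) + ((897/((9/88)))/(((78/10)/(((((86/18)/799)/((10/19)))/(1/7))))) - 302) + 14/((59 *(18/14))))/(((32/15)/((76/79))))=260676350005/804414024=324.06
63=63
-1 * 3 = -3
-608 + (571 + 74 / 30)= -518 / 15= -34.53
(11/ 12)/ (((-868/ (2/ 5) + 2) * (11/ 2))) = -1/ 13008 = -0.00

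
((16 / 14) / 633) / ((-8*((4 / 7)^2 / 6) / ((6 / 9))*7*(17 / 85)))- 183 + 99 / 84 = -1611319 / 8862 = -181.82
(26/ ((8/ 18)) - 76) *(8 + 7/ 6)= -1925/ 12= -160.42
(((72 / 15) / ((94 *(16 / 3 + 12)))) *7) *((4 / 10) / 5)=126 / 76375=0.00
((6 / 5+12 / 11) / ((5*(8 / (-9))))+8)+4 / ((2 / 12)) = 34633 / 1100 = 31.48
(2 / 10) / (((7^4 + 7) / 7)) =1 / 1720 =0.00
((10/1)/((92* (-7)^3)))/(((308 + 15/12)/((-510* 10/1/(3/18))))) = 306000/9758693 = 0.03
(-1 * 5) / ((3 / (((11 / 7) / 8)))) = -55 / 168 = -0.33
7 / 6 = 1.17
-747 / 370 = -2.02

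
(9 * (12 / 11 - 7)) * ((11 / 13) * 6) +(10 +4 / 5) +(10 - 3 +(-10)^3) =-6261 / 5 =-1252.20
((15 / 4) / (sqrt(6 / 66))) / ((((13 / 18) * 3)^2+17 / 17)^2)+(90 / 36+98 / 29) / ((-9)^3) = -341 / 42282+972 * sqrt(11) / 8405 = 0.38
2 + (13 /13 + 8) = 11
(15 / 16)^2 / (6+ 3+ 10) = 225 / 4864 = 0.05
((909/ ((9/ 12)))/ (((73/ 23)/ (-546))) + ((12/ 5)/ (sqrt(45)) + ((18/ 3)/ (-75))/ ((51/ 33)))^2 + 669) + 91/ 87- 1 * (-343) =-207484.07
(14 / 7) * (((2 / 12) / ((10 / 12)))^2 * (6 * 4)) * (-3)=-144 / 25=-5.76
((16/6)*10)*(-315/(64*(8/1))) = -525/32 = -16.41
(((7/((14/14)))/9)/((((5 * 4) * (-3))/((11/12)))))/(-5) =77/32400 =0.00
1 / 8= 0.12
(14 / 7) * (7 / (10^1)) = 7 / 5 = 1.40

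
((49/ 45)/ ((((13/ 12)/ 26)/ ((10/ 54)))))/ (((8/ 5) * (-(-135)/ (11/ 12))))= 539/ 26244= 0.02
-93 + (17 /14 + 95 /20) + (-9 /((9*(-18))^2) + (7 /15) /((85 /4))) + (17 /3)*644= 7725868903 /2168775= 3562.32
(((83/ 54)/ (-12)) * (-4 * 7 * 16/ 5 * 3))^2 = 21603904/ 18225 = 1185.40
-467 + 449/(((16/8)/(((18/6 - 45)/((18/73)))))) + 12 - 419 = -234683/6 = -39113.83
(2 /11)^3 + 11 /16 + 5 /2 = 68009 /21296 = 3.19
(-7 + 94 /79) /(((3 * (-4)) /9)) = 1377 /316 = 4.36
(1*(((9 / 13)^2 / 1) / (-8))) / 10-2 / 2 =-13601 / 13520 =-1.01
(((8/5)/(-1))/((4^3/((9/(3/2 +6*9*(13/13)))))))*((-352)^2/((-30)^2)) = -7744/13875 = -0.56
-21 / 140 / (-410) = 3 / 8200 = 0.00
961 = 961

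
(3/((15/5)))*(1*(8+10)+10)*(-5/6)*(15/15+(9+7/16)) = -5845/24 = -243.54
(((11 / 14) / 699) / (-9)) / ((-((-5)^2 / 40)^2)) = 352 / 1100925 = 0.00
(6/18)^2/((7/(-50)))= -50/63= -0.79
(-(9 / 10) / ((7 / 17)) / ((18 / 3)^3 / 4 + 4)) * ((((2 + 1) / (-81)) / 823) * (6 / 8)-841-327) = 117658717 / 2673104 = 44.02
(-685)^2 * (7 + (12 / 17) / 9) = 169390225 / 51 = 3321376.96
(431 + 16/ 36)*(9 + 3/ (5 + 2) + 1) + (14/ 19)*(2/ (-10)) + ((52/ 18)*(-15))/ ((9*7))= 80770819/ 17955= 4498.51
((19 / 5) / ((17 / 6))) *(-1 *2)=-228 / 85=-2.68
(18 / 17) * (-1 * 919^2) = -15202098 / 17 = -894241.06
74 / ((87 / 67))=4958 / 87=56.99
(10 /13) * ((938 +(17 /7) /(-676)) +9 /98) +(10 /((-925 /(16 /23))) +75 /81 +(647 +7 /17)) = 576061463314957 /420502306770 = 1369.94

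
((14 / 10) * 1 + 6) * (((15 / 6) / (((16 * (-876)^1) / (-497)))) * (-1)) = -18389 / 28032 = -0.66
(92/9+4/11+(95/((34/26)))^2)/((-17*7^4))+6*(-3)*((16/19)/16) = -23895376159/22188488553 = -1.08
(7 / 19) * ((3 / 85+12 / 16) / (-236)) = -1869 / 1524560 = -0.00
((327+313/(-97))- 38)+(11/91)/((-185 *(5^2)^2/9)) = 291666365397/1020621875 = 285.77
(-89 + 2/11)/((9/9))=-88.82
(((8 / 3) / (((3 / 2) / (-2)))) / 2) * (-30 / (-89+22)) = -160 / 201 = -0.80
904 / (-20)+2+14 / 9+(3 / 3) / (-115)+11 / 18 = -41.04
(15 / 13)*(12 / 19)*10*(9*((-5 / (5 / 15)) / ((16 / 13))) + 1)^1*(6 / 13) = -1173825 / 3211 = -365.56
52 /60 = 13 /15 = 0.87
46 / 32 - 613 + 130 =-7705 / 16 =-481.56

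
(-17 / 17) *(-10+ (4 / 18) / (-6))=271 / 27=10.04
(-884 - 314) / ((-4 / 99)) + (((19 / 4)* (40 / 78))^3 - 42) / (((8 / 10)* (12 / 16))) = 10536687827 / 355914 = 29604.59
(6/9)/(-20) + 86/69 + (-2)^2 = 1199/230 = 5.21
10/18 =5/9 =0.56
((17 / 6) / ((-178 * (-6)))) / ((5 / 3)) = 17 / 10680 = 0.00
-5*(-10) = 50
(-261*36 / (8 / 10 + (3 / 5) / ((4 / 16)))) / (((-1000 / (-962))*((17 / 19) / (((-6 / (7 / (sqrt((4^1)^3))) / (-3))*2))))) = -42935022 / 2975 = -14431.94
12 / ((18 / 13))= 26 / 3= 8.67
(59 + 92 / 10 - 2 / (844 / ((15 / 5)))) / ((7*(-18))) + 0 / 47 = -143887 / 265860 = -0.54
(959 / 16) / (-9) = -959 / 144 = -6.66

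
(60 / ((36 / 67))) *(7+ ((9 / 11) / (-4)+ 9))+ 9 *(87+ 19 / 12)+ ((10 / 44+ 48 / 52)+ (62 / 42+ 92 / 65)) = 12838414 / 5005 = 2565.12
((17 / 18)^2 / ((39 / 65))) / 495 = 289 / 96228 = 0.00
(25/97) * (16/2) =200/97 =2.06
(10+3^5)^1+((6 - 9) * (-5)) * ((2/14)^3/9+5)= 337517/1029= 328.00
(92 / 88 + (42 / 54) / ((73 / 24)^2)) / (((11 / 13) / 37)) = 63695463 / 1289618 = 49.39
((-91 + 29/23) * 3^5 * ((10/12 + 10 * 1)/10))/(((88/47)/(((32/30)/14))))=-8512452/8855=-961.32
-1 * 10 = -10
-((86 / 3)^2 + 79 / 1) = -8107 / 9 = -900.78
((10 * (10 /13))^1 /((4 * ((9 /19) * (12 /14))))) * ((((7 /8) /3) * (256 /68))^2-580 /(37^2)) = 4629404150 /1249829919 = 3.70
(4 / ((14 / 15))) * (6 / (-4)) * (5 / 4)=-225 / 28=-8.04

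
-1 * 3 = -3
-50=-50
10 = 10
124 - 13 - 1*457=-346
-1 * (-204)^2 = -41616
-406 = -406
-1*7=-7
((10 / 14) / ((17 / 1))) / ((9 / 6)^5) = 160 / 28917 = 0.01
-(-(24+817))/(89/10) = 8410/89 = 94.49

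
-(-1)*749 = 749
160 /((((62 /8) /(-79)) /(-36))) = 1820160 /31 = 58714.84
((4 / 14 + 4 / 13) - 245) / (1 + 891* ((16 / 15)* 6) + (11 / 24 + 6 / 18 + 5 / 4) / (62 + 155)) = -82736520 / 1930718153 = -0.04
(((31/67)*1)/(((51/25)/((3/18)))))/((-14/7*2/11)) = -8525/82008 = -0.10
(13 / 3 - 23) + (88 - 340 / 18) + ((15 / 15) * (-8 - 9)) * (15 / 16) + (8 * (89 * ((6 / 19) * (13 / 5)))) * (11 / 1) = 88441079 / 13680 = 6464.99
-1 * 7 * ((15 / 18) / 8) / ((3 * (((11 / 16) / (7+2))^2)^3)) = -2167107747840 / 1771561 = -1223275.83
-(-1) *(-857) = -857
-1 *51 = -51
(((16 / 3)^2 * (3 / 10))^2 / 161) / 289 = 16384 / 10469025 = 0.00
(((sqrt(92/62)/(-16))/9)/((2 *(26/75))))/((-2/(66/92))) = 0.00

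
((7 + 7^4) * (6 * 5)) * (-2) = -144480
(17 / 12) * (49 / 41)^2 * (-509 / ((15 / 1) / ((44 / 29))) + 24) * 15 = -122002013 / 146247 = -834.22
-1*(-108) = 108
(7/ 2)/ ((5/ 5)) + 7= 10.50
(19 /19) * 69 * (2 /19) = 138 /19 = 7.26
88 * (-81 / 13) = -7128 / 13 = -548.31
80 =80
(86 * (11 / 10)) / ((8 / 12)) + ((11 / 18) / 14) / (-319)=5185021 / 36540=141.90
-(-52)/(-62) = -26/31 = -0.84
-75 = -75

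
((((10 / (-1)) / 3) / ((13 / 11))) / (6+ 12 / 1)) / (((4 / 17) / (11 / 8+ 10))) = -6545 / 864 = -7.58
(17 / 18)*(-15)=-85 / 6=-14.17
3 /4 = 0.75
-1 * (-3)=3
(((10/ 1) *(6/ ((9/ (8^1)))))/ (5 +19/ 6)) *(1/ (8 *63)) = 40/ 3087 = 0.01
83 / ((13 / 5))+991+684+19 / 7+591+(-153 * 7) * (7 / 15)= 819381 / 455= 1800.84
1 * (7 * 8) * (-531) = -29736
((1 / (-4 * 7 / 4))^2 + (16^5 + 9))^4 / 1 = 6969456588564517136788135845136 / 5764801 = 1208967419441628104211773.00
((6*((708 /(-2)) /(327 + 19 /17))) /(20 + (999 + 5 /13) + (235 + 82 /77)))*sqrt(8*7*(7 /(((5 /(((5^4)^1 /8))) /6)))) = -126504378*sqrt(30) /700990049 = -0.99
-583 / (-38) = 583 / 38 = 15.34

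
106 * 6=636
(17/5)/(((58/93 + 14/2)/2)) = 3162/3545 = 0.89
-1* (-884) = 884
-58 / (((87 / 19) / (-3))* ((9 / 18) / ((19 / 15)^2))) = 27436 / 225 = 121.94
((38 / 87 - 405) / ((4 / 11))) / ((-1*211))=387167 / 73428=5.27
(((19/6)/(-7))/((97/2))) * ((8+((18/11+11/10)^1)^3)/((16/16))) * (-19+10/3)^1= 33861578593/8133741000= 4.16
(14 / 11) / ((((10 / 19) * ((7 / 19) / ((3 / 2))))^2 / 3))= 3518667 / 15400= 228.48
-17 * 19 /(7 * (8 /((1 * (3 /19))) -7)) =-969 /917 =-1.06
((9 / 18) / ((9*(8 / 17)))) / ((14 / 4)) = 0.03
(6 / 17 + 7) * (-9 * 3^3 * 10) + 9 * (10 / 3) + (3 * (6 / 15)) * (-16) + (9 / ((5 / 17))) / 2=-17841.55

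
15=15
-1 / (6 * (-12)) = 1 / 72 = 0.01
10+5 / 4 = 45 / 4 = 11.25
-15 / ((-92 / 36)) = 135 / 23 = 5.87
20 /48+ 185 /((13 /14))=31145 /156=199.65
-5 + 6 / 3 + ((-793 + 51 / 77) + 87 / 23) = -1401844 / 1771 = -791.56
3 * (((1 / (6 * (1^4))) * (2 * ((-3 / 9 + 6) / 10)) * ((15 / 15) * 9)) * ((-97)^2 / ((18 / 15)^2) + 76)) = 4045337 / 120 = 33711.14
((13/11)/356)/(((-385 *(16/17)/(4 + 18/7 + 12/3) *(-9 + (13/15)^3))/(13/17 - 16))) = -12012975/67972549568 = -0.00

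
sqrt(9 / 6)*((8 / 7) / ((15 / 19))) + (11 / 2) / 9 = 11 / 18 + 76*sqrt(6) / 105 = 2.38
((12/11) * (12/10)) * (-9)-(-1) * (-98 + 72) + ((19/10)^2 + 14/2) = -29889/1100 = -27.17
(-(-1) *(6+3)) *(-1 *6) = -54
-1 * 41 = -41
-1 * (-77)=77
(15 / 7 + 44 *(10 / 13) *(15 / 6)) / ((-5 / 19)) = -30001 / 91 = -329.68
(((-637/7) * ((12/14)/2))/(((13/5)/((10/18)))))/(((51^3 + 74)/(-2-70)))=24/5309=0.00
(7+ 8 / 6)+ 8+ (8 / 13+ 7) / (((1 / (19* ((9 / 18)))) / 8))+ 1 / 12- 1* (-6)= 93785 / 156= 601.19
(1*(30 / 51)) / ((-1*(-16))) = 5 / 136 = 0.04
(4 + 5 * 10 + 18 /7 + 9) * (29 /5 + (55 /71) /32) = 30368817 /79520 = 381.90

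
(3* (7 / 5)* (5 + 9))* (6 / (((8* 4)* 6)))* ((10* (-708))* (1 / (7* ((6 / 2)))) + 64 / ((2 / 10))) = -63 / 2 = -31.50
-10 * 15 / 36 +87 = 497 / 6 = 82.83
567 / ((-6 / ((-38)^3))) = 5185404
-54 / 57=-18 / 19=-0.95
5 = 5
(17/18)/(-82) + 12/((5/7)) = 123899/7380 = 16.79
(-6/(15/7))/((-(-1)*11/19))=-266/55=-4.84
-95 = -95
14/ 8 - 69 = -269/ 4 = -67.25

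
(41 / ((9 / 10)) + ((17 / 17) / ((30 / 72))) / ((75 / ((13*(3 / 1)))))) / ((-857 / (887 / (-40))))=23352049 / 19282500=1.21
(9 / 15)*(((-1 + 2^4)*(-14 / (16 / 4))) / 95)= -63 / 190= -0.33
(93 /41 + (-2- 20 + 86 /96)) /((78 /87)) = -1075001 /51168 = -21.01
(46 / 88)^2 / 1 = 529 / 1936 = 0.27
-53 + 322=269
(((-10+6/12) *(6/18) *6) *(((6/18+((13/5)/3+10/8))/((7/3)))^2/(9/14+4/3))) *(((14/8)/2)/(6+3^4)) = -0.11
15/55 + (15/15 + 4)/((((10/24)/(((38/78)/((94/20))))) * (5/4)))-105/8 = -637537/53768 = -11.86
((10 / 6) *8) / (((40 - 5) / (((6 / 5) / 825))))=16 / 28875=0.00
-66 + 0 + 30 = -36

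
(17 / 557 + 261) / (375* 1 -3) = 72697 / 103602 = 0.70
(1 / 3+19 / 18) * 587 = 14675 / 18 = 815.28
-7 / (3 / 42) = -98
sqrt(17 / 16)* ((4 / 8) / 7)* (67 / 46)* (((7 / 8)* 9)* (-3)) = -1809* sqrt(17) / 2944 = -2.53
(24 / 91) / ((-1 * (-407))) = 24 / 37037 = 0.00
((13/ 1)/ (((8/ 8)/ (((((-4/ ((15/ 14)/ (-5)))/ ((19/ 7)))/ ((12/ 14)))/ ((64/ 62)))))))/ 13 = 10633/ 1368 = 7.77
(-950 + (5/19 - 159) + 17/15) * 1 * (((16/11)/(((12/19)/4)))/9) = -1133.71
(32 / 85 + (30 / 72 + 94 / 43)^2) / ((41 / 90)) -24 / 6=11.70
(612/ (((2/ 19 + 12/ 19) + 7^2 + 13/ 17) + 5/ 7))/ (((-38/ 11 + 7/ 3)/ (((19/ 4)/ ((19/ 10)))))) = -114157890/ 4284563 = -26.64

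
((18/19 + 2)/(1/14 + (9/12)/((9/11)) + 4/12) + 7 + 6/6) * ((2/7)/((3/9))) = 8.77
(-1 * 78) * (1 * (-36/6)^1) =468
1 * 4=4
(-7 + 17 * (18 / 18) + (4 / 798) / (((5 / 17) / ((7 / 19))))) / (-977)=-54184 / 5290455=-0.01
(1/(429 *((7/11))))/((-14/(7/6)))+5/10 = 1637/3276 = 0.50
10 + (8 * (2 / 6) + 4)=50 / 3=16.67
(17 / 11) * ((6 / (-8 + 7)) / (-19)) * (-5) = -510 / 209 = -2.44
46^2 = 2116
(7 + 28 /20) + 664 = 3362 /5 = 672.40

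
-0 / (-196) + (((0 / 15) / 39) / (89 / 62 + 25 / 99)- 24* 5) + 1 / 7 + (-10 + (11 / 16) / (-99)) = -130903 / 1008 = -129.86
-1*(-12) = 12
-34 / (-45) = 34 / 45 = 0.76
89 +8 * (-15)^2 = 1889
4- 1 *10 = -6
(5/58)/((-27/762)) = -635/261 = -2.43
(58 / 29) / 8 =1 / 4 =0.25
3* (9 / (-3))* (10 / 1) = -90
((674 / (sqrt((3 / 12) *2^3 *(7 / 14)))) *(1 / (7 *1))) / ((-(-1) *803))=674 / 5621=0.12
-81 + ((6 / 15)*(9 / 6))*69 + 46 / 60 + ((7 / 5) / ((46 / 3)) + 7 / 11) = -38.11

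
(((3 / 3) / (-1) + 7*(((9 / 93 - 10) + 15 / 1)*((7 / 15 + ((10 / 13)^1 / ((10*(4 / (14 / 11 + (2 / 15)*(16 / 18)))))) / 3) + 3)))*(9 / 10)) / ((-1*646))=-55207429 / 322168275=-0.17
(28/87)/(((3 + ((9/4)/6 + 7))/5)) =1120/7221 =0.16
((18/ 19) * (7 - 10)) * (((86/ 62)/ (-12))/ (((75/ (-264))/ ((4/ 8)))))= -8514/ 14725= -0.58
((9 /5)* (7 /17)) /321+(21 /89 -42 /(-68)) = 1385643 /1618910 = 0.86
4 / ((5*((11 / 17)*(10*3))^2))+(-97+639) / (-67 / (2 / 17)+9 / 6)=-0.95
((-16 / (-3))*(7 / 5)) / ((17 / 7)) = 784 / 255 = 3.07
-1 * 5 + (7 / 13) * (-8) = -121 / 13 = -9.31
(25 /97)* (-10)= -250 /97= -2.58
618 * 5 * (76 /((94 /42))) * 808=3984765120 /47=84782236.60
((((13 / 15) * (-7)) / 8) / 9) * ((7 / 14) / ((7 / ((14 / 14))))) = -13 / 2160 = -0.01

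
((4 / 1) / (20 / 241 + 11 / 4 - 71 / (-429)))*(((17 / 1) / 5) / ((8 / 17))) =59758842 / 6200215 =9.64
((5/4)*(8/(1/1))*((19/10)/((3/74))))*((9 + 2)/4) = 7733/6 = 1288.83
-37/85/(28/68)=-37/35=-1.06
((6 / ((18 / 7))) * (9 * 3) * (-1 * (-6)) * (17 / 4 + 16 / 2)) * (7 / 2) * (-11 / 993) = -237699 / 1324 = -179.53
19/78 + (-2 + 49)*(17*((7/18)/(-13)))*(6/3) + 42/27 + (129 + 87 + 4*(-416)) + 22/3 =-347881/234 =-1486.67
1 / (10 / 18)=9 / 5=1.80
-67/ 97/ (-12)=67/ 1164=0.06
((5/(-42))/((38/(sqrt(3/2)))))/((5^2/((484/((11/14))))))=-11 * sqrt(6)/285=-0.09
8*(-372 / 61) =-2976 / 61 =-48.79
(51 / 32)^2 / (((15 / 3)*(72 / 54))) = 7803 / 20480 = 0.38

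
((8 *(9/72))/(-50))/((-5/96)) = 0.38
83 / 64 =1.30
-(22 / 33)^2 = -0.44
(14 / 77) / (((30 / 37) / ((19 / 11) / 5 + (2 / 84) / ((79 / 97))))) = 2529949 / 30110850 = 0.08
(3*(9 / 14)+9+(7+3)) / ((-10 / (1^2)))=-2.09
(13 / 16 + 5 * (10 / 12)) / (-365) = -239 / 17520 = -0.01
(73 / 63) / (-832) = -73 / 52416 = -0.00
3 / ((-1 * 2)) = -3 / 2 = -1.50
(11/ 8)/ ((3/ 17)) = 187/ 24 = 7.79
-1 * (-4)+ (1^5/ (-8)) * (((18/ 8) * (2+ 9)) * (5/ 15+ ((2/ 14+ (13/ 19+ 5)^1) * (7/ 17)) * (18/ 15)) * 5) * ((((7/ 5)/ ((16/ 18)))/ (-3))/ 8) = 7.26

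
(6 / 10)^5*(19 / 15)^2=9747 / 78125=0.12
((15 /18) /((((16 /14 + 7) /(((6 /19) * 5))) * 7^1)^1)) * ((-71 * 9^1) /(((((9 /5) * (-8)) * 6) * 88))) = 8875 /4574592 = 0.00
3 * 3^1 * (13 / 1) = 117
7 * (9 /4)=63 /4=15.75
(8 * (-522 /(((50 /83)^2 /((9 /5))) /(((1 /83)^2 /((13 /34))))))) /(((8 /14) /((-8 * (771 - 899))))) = -572479488 /40625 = -14091.80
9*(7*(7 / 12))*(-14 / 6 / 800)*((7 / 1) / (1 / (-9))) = 21609 / 3200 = 6.75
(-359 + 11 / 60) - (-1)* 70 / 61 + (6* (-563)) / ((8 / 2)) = -4399939 / 3660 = -1202.17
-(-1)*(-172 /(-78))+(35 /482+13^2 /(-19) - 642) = -648.62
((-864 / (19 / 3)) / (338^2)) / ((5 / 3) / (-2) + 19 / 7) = -27216 / 42870061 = -0.00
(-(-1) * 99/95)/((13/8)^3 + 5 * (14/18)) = 456192/3580835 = 0.13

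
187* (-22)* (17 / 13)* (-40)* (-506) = -1415545120 / 13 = -108888086.15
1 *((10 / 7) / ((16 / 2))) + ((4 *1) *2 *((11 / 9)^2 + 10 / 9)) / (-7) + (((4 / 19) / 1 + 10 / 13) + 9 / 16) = -2814971 / 2240784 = -1.26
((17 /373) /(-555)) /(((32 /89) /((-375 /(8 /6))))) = 113475 /1766528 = 0.06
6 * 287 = 1722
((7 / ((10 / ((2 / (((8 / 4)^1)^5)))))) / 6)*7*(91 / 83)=4459 / 79680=0.06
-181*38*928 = -6382784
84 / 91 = 12 / 13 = 0.92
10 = 10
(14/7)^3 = 8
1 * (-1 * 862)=-862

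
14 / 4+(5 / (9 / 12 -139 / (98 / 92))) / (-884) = 39339153 / 11239618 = 3.50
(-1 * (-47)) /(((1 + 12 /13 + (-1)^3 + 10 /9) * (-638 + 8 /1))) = -611 /16660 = -0.04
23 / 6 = 3.83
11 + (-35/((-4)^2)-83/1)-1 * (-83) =141/16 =8.81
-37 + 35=-2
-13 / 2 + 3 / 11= -137 / 22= -6.23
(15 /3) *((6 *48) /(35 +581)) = 180 /77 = 2.34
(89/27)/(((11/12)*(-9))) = -0.40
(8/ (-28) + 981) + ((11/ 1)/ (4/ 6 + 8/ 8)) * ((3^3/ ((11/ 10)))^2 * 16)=64602.53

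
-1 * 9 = -9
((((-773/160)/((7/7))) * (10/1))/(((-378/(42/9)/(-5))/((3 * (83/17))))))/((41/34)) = -320795/8856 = -36.22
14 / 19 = 0.74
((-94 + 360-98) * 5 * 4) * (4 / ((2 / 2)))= 13440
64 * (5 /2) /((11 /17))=2720 /11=247.27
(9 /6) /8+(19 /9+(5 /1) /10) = 403 /144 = 2.80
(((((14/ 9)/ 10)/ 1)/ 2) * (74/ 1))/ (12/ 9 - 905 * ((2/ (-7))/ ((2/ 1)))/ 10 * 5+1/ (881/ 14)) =3194506/ 36627585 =0.09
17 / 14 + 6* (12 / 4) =269 / 14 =19.21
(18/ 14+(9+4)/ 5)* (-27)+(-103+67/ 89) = -645308/ 3115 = -207.16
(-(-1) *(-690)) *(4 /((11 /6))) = -16560 /11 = -1505.45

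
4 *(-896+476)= -1680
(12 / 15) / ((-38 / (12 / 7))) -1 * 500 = -332524 / 665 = -500.04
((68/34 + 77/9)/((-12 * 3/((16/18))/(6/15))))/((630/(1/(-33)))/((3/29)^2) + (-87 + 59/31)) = 589/10976306598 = 0.00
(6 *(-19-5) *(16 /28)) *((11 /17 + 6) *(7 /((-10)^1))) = 32544 /85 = 382.87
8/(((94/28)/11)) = 1232/47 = 26.21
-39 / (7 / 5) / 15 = -13 / 7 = -1.86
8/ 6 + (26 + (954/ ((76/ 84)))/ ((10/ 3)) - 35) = 87968/ 285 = 308.66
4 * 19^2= 1444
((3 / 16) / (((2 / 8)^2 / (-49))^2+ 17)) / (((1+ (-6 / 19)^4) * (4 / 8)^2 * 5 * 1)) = 20025646144 / 2292143617335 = 0.01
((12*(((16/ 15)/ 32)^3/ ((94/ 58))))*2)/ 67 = 29/ 3542625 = 0.00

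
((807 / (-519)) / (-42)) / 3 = 269 / 21798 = 0.01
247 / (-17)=-247 / 17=-14.53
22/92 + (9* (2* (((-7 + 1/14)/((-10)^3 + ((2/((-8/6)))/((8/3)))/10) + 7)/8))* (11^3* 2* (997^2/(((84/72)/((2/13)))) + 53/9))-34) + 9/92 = 51586918298241855569/9377167436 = 5501332747.90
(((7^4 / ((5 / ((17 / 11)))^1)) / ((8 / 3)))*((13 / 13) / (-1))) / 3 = -92.77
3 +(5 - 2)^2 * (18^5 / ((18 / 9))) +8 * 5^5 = 8528059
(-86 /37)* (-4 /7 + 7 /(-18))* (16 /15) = 83248 /34965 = 2.38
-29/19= -1.53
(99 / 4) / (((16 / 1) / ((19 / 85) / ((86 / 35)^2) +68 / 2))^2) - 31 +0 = 1311308179398995 / 16187940683776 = 81.01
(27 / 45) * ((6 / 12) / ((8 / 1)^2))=0.00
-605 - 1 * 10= -615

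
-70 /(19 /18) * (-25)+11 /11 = 31519 /19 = 1658.89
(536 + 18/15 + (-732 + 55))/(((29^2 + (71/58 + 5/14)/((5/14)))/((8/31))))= -162168/3800197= -0.04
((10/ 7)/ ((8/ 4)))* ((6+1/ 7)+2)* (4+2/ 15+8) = 494/ 7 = 70.57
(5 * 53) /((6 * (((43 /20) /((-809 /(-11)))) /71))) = 107268.04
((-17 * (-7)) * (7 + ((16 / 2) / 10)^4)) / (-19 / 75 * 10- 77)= -1653267 / 149125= -11.09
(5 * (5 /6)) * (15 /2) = 125 /4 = 31.25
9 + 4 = 13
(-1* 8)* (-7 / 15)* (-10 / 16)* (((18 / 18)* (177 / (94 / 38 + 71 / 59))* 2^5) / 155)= -7407568 / 319455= -23.19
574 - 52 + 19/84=43867/84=522.23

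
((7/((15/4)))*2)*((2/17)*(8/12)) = 0.29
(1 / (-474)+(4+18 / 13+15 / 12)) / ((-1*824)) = -81739 / 10154976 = -0.01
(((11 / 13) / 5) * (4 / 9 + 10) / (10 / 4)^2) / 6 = 2068 / 43875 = 0.05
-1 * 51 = -51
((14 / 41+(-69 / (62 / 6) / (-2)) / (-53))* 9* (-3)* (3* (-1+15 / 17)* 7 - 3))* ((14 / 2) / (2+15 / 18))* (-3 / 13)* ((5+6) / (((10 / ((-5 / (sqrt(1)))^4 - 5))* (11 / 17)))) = -24716.86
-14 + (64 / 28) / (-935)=-91646 / 6545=-14.00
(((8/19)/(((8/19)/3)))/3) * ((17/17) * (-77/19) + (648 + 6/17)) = 208109/323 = 644.30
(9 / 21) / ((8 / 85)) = 255 / 56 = 4.55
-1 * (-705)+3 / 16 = 11283 / 16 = 705.19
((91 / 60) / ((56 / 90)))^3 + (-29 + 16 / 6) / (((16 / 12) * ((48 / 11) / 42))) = -175.61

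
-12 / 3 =-4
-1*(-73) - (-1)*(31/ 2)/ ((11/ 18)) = 98.36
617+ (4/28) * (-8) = 4311/7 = 615.86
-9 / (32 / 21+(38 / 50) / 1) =-4725 / 1199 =-3.94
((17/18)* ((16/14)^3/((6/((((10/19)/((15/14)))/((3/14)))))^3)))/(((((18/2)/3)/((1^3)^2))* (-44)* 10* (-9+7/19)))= 2985472/432622203255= 0.00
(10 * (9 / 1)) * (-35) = -3150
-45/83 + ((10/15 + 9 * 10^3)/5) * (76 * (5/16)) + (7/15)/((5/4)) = 177424941/4150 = 42753.00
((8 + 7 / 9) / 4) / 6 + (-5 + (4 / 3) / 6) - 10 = -3113 / 216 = -14.41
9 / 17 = 0.53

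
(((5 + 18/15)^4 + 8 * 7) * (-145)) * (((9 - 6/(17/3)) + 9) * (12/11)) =-96066808704/23375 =-4109810.00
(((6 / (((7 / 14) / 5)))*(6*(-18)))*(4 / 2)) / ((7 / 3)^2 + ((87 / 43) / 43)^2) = -39876894864 / 16758937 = -2379.44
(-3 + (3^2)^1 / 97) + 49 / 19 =-0.33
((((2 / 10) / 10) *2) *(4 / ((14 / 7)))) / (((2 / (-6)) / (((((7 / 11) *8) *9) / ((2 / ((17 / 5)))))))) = -18.69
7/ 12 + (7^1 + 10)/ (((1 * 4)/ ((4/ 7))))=3.01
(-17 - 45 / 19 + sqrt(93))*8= -2944 / 19 + 8*sqrt(93)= -77.80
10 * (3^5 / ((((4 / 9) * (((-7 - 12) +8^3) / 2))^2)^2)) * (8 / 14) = 7971615 / 827019429614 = 0.00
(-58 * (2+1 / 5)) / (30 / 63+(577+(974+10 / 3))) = -13398 / 163255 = -0.08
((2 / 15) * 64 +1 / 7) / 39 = 911 / 4095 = 0.22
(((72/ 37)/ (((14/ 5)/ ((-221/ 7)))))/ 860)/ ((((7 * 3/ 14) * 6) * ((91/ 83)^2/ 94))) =-11008622/ 49659883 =-0.22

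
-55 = -55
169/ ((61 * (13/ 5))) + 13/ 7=1248/ 427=2.92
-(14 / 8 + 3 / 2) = -13 / 4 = -3.25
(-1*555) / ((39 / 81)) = -14985 / 13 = -1152.69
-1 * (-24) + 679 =703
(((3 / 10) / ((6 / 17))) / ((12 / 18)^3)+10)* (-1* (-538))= 553871 / 80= 6923.39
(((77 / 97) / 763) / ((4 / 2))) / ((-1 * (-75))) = 11 / 1585950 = 0.00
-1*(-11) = 11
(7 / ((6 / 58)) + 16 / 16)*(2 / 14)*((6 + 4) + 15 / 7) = 17510 / 147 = 119.12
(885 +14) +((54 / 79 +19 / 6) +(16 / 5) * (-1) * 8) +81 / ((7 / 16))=17625101 / 16590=1062.39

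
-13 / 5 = -2.60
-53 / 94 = -0.56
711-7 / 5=709.60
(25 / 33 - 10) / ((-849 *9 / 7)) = 0.01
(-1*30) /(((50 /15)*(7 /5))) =-45 /7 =-6.43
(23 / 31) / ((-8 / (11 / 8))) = -253 / 1984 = -0.13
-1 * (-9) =9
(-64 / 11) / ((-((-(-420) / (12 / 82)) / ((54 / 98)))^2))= 11664 / 54386191475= 0.00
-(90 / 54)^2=-25 / 9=-2.78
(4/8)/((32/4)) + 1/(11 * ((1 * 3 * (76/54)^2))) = 4943/63536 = 0.08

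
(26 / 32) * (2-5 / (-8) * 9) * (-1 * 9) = -7137 / 128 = -55.76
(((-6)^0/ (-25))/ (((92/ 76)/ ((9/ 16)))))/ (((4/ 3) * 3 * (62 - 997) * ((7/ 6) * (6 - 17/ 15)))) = 0.00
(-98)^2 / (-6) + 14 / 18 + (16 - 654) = -20141 / 9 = -2237.89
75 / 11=6.82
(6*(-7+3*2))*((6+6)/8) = -9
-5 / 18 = -0.28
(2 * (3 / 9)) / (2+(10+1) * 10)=1 / 168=0.01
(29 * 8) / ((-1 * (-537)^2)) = -232 / 288369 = -0.00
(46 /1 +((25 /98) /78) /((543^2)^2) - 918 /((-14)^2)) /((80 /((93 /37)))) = 851144685241400857 /655677760059766080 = 1.30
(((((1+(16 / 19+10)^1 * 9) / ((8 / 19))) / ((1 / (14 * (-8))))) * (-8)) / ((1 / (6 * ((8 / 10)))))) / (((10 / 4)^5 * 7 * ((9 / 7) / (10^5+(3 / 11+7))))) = 11815443562496 / 103125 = 114573998.18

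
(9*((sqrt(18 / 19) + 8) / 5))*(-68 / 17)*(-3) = 324*sqrt(38) / 95 + 864 / 5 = 193.82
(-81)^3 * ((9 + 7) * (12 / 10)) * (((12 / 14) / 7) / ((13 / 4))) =-1224440064 / 3185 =-384439.58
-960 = -960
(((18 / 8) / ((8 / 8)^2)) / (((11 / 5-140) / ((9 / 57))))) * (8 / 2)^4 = -8640 / 13091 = -0.66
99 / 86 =1.15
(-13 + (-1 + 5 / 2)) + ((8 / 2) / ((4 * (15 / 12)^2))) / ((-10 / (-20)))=-511 / 50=-10.22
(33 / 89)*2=66 / 89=0.74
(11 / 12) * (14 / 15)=77 / 90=0.86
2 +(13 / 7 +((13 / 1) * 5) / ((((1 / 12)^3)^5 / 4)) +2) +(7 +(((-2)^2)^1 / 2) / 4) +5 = 56081558531494379777 / 14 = 4005825609392455698.36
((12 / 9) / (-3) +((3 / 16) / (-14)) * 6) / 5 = -529 / 5040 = -0.10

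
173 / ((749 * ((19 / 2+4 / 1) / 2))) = 692 / 20223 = 0.03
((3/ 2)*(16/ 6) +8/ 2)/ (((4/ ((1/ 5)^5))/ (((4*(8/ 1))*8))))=512/ 3125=0.16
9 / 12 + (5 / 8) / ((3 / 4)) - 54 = -629 / 12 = -52.42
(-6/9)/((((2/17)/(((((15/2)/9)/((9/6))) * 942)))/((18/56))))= -953.21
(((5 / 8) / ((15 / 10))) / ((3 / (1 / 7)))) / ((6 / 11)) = 0.04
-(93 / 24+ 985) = -7911 / 8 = -988.88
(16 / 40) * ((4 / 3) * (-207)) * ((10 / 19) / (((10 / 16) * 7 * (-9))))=2944 / 1995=1.48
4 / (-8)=-0.50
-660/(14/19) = -6270/7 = -895.71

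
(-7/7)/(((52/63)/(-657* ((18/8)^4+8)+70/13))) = 4631227587/173056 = 26761.44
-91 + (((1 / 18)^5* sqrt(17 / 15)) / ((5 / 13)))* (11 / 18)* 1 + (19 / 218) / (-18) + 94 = 143* sqrt(255) / 2550916800 + 11753 / 3924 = 3.00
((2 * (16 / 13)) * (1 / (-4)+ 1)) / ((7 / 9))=216 / 91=2.37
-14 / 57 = -0.25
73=73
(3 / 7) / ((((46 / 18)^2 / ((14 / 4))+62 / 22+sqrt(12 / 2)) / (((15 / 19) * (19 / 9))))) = 130152825 / 620115211-27785835 * sqrt(6) / 620115211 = 0.10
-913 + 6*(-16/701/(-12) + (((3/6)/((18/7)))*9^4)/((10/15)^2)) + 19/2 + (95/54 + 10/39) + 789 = 33679760239/1968408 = 17110.15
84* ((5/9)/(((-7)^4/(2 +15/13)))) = 820/13377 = 0.06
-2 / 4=-1 / 2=-0.50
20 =20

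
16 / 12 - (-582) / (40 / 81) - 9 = 1170.88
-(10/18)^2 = -0.31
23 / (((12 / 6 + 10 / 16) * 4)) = 46 / 21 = 2.19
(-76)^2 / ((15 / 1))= 5776 / 15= 385.07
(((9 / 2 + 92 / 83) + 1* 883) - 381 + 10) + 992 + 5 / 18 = 1127885 / 747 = 1509.89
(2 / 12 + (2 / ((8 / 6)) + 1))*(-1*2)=-16 / 3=-5.33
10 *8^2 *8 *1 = 5120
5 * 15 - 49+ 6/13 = 344/13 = 26.46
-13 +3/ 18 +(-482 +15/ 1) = -2879/ 6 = -479.83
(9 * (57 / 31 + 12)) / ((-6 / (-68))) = 43758 / 31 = 1411.55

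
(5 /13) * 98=490 /13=37.69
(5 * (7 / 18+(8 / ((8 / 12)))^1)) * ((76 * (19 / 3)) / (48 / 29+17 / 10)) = 233458700 / 26271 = 8886.56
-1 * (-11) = 11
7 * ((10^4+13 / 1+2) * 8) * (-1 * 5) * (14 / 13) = -39258800 / 13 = -3019907.69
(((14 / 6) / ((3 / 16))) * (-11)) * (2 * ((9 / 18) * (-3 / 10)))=616 / 15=41.07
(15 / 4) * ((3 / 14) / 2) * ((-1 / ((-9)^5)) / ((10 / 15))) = 5 / 489888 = 0.00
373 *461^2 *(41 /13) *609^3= 734085113662750437 /13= 56468085666365418.23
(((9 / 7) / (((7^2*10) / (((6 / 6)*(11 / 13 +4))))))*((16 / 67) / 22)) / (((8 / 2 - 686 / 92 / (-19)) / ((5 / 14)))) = 141588 / 12616040437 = 0.00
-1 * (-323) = 323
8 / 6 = 1.33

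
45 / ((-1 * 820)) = -0.05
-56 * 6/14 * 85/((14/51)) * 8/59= -416160/413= -1007.65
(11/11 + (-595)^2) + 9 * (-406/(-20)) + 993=3552017/10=355201.70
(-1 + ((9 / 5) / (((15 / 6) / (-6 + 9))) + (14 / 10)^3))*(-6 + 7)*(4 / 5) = 1952 / 625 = 3.12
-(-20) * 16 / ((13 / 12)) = 3840 / 13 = 295.38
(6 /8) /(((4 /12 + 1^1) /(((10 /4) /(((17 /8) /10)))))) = 225 /34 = 6.62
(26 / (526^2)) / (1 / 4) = 26 / 69169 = 0.00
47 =47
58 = 58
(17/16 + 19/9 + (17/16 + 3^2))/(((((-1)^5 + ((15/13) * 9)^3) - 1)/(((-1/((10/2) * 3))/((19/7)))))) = -14656187/50396730120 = -0.00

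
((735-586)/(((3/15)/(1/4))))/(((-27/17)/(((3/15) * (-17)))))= 43061/108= 398.71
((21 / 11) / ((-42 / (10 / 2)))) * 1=-5 / 22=-0.23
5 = 5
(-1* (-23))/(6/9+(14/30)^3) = 77625/2593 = 29.94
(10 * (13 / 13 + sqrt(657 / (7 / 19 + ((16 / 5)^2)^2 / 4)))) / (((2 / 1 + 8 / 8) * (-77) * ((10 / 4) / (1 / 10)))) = -10 * sqrt(437835677) / 24306667 - 2 / 1155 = -0.01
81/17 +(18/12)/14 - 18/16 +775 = 741367/952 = 778.75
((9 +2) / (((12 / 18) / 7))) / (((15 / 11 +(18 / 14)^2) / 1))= 41503 / 1084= 38.29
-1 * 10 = -10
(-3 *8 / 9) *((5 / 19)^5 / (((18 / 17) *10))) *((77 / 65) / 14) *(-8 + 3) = 116875 / 869110749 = 0.00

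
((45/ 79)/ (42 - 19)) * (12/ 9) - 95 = -172555/ 1817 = -94.97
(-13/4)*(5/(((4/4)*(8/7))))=-455/32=-14.22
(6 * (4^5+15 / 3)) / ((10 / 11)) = 33957 / 5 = 6791.40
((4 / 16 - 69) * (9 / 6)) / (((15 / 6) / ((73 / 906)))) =-4015 / 1208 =-3.32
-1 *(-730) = 730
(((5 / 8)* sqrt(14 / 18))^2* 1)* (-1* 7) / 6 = -1225 / 3456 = -0.35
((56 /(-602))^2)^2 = 256 /3418801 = 0.00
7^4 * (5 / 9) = 12005 / 9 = 1333.89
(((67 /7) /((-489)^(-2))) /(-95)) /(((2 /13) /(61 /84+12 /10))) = -56164660773 /186200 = -301636.20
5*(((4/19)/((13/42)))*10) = 34.01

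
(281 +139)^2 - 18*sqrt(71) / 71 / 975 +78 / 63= 3704426 / 21 - 6*sqrt(71) / 23075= 176401.24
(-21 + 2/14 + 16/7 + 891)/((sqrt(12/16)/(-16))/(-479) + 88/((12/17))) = 1609873532737536/230044697816899 - 842472864 * sqrt(3)/230044697816899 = 7.00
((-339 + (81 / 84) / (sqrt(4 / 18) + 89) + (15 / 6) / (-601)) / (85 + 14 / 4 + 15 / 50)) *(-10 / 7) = 5.45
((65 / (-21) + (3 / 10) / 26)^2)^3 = 22781812404944530366192009 / 26494507823224896000000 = 859.87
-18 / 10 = -9 / 5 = -1.80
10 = 10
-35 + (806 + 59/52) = 40151/52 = 772.13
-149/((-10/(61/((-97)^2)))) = 9089/94090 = 0.10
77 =77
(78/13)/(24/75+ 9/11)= 1650/313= 5.27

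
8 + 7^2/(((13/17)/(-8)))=-6560/13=-504.62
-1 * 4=-4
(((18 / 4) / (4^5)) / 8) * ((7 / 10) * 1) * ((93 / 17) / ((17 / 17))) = 5859 / 2785280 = 0.00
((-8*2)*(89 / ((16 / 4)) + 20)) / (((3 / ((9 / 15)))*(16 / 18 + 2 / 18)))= -676 / 5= -135.20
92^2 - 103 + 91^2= 16642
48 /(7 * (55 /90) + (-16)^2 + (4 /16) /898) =1551744 /8414269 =0.18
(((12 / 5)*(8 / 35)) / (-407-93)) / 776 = -3 / 2121875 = -0.00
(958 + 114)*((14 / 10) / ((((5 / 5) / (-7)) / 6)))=-315168 / 5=-63033.60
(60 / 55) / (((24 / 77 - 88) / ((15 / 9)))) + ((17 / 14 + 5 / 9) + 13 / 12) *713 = 216334829 / 106344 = 2034.29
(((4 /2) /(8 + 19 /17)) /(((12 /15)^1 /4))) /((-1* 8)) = -17 /124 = -0.14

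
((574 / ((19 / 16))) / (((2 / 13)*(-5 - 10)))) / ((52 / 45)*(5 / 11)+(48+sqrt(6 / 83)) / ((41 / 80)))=-160175595728148 / 72020919196165+7996100112*sqrt(498) / 14404183839233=-2.21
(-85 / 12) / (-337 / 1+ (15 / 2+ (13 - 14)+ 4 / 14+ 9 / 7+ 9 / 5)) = 175 / 8082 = 0.02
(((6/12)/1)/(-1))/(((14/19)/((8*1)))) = -38/7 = -5.43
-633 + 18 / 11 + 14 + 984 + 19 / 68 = 366.92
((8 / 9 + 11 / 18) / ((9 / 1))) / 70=1 / 420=0.00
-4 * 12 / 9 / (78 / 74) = -592 / 117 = -5.06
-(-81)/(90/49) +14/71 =31451/710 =44.30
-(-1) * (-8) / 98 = -4 / 49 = -0.08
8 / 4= 2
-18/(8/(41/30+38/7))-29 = -44.29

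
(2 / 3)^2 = 4 / 9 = 0.44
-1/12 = -0.08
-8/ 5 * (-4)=32/ 5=6.40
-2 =-2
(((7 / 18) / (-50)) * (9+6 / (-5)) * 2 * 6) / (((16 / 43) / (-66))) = 129129 / 1000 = 129.13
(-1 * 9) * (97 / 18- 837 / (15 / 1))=4537 / 10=453.70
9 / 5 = 1.80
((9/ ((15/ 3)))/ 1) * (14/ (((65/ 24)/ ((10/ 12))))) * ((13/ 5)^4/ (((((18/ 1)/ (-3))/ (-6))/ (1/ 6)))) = 59.06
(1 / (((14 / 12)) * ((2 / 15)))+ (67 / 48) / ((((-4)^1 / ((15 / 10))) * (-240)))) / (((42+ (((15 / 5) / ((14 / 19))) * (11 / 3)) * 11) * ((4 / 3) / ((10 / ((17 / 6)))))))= 4148607 / 50256896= 0.08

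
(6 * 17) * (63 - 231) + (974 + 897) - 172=-15437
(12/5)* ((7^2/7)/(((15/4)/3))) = 336/25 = 13.44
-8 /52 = -0.15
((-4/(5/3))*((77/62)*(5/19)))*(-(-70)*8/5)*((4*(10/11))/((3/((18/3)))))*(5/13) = -1881600/7657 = -245.74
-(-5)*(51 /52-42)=-10665 /52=-205.10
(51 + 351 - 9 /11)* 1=4413 /11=401.18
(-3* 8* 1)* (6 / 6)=-24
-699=-699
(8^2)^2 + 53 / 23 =94261 / 23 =4098.30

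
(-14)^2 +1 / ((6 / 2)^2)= 1765 / 9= 196.11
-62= -62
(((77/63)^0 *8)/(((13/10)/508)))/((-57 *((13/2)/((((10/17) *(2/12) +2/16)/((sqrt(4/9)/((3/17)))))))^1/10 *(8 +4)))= -88900/214149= -0.42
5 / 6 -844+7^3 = -3001 / 6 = -500.17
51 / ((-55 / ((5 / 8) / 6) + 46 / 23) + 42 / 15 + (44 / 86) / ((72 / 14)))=-197370 / 2024399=-0.10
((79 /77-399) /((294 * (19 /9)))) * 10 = -459660 /71687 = -6.41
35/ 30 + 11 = 73/ 6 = 12.17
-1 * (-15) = 15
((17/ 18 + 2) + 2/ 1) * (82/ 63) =3649/ 567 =6.44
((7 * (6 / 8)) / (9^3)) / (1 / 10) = 35 / 486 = 0.07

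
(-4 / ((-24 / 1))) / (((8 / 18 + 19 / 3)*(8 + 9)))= 3 / 2074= 0.00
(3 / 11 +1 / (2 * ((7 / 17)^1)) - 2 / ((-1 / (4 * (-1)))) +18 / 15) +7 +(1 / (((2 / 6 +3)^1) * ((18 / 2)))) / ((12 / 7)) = 47303 / 27720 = 1.71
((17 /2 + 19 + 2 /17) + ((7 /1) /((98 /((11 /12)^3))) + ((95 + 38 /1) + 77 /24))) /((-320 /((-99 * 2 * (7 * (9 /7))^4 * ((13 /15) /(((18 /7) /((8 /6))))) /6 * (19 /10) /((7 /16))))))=329618394963 /1523200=216398.63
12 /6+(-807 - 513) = -1318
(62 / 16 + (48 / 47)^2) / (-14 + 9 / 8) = -86911 / 227527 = -0.38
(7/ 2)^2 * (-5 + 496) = 24059/ 4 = 6014.75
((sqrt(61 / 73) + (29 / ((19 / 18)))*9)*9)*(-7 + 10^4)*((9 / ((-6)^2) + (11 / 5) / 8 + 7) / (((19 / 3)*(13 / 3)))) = 243639333*sqrt(4453) / 721240 + 572308793217 / 93860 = 6120014.84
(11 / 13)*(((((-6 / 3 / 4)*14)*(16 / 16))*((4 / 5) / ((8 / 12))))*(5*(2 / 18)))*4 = -616 / 39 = -15.79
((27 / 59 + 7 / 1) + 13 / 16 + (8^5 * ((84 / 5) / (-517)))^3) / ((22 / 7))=-137802689692571929303999 / 358737120148000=-384132786.80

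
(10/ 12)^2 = 25/ 36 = 0.69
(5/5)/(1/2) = 2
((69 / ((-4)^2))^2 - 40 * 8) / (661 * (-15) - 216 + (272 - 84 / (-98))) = 540113 / 17665792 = 0.03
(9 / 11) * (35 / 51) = 105 / 187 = 0.56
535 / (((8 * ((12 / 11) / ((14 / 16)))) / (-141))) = -1936165 / 256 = -7563.14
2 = 2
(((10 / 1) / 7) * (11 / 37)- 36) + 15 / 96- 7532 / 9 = -65067193 / 74592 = -872.31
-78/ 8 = -39/ 4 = -9.75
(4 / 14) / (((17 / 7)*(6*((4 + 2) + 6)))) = 1 / 612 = 0.00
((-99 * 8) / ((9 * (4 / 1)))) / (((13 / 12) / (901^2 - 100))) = -214289064 / 13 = -16483774.15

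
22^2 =484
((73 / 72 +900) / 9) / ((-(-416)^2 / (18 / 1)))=-64873 / 6230016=-0.01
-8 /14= -4 /7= -0.57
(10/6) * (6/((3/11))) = 36.67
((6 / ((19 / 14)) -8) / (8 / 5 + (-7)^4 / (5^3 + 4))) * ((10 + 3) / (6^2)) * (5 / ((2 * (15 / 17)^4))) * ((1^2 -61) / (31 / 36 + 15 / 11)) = 7.11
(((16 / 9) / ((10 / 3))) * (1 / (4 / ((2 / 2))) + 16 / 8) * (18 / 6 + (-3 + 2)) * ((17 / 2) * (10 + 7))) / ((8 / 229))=198543 / 20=9927.15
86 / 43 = 2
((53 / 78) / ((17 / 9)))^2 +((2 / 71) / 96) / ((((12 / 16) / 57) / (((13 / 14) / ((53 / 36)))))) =738309183 / 5146083124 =0.14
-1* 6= -6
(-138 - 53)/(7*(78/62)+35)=-5921/1358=-4.36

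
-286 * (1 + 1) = -572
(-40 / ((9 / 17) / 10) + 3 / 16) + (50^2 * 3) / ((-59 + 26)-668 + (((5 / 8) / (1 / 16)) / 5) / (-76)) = -2938643947 / 3836016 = -766.07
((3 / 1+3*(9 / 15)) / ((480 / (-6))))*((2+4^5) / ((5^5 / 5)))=-1539 / 15625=-0.10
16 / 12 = 4 / 3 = 1.33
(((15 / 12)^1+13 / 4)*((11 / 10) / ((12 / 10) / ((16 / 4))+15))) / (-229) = -11 / 7786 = -0.00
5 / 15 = 1 / 3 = 0.33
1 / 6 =0.17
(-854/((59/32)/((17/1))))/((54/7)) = -1626016/1593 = -1020.73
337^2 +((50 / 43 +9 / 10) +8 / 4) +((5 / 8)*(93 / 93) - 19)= 195314063 / 1720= 113554.69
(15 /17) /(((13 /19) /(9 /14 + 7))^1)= 30495 /3094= 9.86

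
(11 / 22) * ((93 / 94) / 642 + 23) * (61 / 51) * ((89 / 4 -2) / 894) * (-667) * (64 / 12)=-1108.41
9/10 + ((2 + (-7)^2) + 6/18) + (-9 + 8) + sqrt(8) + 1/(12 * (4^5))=2 * sqrt(2) + 3147781/61440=54.06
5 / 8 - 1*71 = -70.38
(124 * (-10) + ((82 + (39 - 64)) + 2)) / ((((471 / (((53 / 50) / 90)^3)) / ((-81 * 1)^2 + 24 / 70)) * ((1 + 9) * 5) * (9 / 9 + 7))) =-13459131243613 / 200292750000000000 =-0.00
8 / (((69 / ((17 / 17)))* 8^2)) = 1 / 552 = 0.00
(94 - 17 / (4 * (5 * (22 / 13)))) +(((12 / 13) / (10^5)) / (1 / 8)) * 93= 334278927 / 3575000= 93.50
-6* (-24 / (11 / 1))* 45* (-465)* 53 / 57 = -53233200 / 209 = -254704.31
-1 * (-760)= 760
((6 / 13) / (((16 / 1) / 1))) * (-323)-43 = -5441 / 104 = -52.32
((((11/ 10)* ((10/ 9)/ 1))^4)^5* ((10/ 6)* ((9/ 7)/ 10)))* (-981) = -73329749447649041002909/ 6303974682473963082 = -11632.30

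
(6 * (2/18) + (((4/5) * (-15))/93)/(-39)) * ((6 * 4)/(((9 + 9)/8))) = 2880/403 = 7.15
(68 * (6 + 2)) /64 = 17 /2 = 8.50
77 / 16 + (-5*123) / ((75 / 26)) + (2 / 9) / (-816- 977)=-269020087 / 1290960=-208.39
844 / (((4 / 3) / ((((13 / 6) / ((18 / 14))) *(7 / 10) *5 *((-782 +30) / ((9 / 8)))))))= -202148128 / 81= -2495655.90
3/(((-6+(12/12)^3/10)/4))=-120/59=-2.03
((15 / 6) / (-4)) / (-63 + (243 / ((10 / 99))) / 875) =21875 / 2108772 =0.01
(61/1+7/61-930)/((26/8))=-212008/793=-267.35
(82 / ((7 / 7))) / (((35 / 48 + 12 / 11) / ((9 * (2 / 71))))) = 779328 / 68231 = 11.42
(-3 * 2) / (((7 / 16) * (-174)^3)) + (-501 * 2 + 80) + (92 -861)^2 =907213656577 / 1536507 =590439.00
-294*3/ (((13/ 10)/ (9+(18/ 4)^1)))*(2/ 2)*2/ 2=-9159.23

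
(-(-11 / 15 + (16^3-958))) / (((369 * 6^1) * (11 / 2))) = -47059 / 182655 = -0.26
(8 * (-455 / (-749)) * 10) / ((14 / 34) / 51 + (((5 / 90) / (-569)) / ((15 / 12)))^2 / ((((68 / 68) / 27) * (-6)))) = 6019.25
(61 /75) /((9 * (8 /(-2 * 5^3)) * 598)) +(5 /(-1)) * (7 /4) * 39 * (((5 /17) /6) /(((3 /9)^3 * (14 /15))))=-1062618995 /2195856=-483.92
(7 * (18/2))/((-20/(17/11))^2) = 18207/48400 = 0.38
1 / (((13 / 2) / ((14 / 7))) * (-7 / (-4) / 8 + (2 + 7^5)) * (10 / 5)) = 64 / 6992635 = 0.00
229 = 229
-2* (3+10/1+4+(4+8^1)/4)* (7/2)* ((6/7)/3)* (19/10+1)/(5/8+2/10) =-4640/33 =-140.61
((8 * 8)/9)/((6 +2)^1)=8/9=0.89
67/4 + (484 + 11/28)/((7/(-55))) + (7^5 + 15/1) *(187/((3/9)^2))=2774148407/98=28307636.81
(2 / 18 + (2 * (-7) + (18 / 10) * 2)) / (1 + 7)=-463 / 360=-1.29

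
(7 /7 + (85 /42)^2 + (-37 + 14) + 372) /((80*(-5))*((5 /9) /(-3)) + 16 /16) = 1873875 /397292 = 4.72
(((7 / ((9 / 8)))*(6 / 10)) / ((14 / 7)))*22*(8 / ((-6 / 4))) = -9856 / 45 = -219.02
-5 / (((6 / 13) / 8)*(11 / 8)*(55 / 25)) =-10400 / 363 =-28.65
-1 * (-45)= 45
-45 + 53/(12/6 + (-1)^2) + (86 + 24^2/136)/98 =-66005/2499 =-26.41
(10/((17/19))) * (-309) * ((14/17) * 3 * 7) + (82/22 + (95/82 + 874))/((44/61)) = -671068771225/11469832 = -58507.29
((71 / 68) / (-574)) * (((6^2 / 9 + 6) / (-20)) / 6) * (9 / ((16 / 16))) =213 / 156128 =0.00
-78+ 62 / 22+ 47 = -310 / 11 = -28.18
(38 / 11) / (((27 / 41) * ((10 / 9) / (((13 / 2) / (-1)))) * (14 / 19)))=-192413 / 4620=-41.65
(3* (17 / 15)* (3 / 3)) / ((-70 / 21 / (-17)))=867 / 50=17.34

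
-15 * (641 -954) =4695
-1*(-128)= 128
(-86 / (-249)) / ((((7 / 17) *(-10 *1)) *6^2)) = -731 / 313740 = -0.00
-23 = -23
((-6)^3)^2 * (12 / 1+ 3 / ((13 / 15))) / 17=9377856 / 221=42433.74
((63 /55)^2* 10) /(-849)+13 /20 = 86915 /136972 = 0.63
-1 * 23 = -23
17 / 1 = 17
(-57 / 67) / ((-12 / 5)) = 95 / 268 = 0.35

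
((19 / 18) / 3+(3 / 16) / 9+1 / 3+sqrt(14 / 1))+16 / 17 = 12097 / 7344+sqrt(14) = 5.39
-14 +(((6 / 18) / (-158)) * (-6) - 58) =-5687 / 79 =-71.99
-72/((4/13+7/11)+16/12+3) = -3861/283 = -13.64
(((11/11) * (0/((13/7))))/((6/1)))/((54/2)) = 0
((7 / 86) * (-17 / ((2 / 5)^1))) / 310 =-119 / 10664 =-0.01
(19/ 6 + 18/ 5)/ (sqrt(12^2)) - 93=-33277/ 360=-92.44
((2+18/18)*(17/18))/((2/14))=119/6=19.83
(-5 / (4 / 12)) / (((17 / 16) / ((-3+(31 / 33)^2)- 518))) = 45312640 / 6171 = 7342.84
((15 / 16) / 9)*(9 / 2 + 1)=55 / 96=0.57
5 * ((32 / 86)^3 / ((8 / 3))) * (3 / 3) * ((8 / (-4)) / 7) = -15360 / 556549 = -0.03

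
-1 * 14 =-14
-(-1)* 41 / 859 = 41 / 859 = 0.05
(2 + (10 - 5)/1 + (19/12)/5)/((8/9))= 1317/160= 8.23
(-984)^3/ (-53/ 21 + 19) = -10004020992/ 173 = -57826710.94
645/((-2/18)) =-5805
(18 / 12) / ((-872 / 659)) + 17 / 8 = 0.99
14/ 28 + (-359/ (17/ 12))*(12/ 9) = -11471/ 34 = -337.38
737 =737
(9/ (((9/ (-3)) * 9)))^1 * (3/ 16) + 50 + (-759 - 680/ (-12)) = -31315/ 48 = -652.40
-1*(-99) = 99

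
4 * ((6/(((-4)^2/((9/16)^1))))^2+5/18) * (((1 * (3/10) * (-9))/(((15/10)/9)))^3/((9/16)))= -311785281/32000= -9743.29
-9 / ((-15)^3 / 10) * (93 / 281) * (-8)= -496 / 7025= -0.07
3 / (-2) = -3 / 2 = -1.50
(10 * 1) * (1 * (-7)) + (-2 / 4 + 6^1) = -129 / 2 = -64.50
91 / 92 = 0.99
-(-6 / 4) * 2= 3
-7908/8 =-1977/2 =-988.50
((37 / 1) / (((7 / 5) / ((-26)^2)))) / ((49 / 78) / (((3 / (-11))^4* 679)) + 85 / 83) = 6361329223080 / 424188317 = 14996.47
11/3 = 3.67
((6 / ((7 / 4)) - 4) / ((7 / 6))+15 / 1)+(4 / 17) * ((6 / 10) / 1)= 61023 / 4165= 14.65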